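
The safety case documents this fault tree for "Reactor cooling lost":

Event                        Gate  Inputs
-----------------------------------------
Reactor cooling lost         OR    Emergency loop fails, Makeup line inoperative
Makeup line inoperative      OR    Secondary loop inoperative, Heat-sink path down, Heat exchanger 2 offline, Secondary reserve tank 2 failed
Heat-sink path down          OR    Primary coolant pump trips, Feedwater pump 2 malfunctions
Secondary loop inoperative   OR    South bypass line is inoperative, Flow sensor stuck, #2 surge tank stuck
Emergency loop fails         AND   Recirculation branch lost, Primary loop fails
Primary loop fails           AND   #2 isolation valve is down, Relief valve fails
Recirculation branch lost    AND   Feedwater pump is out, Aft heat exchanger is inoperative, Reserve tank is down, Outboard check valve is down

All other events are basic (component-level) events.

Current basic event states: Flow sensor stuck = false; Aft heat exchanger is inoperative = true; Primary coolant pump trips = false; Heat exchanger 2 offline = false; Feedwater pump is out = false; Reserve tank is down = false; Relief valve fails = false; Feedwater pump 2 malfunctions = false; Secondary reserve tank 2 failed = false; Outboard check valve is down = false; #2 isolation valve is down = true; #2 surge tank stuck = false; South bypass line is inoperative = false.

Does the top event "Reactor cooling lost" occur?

Recirculation branch lost [AND]: Feedwater pump is out=not, Aft heat exchanger is inoperative=occurs, Reserve tank is down=not, Outboard check valve is down=not → not all inputs occur → does not occur.
Primary loop fails [AND]: #2 isolation valve is down=occurs, Relief valve fails=not → not all inputs occur → does not occur.
Emergency loop fails [AND]: Recirculation branch lost=not, Primary loop fails=not → not all inputs occur → does not occur.
Secondary loop inoperative [OR]: South bypass line is inoperative=not, Flow sensor stuck=not, #2 surge tank stuck=not → no input occurs → does not occur.
Heat-sink path down [OR]: Primary coolant pump trips=not, Feedwater pump 2 malfunctions=not → no input occurs → does not occur.
Makeup line inoperative [OR]: Secondary loop inoperative=not, Heat-sink path down=not, Heat exchanger 2 offline=not, Secondary reserve tank 2 failed=not → no input occurs → does not occur.
Reactor cooling lost [OR]: Emergency loop fails=not, Makeup line inoperative=not → no input occurs → does not occur.

No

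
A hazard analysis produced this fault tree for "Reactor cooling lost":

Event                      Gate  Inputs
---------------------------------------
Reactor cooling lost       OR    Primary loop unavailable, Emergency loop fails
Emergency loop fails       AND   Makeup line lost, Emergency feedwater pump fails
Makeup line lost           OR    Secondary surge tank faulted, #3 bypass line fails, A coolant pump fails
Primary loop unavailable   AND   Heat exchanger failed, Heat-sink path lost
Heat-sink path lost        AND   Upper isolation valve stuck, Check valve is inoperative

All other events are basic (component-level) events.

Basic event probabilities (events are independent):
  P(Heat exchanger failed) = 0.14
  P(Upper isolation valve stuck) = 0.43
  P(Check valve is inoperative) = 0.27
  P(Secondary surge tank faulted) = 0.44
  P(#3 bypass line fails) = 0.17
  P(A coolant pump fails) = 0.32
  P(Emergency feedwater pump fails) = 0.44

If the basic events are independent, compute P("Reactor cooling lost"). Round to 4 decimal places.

0.3123

P(Heat-sink path lost) [AND] = 0.43 × 0.27 = 0.116100
P(Primary loop unavailable) [AND] = 0.14 × 0.116100 = 0.016254
P(Makeup line lost) [OR] = 1 − (1−0.44) × (1−0.17) × (1−0.32) = 0.683936
P(Emergency loop fails) [AND] = 0.683936 × 0.44 = 0.300932
P(Reactor cooling lost) [OR] = 1 − (1−0.016254) × (1−0.300932) = 0.312295
Rounded to 4 decimal places: P(Reactor cooling lost) ≈ 0.3123.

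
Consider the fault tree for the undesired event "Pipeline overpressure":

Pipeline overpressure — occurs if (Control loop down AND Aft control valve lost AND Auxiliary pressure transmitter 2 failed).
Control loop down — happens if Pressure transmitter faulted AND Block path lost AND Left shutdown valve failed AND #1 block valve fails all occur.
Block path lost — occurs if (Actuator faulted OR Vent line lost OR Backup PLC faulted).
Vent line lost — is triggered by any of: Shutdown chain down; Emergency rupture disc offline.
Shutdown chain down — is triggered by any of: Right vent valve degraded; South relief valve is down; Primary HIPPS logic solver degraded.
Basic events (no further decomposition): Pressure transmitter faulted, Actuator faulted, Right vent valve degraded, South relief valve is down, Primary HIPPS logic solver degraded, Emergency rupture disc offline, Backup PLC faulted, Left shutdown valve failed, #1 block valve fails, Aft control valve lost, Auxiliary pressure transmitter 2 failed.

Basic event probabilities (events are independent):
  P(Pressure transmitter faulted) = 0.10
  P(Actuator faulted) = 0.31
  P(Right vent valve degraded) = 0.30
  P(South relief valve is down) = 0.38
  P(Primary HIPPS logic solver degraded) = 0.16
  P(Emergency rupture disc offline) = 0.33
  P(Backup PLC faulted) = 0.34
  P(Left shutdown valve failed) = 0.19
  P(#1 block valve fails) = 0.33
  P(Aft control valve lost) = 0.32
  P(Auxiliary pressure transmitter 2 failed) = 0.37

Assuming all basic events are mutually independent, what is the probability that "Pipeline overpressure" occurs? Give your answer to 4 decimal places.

0.0007

P(Shutdown chain down) [OR] = 1 − (1−0.30) × (1−0.38) × (1−0.16) = 0.635440
P(Vent line lost) [OR] = 1 − (1−0.635440) × (1−0.33) = 0.755745
P(Block path lost) [OR] = 1 − (1−0.31) × (1−0.755745) × (1−0.34) = 0.888766
P(Control loop down) [AND] = 0.10 × 0.888766 × 0.19 × 0.33 = 0.005573
P(Pipeline overpressure) [AND] = 0.005573 × 0.32 × 0.37 = 0.000660
Rounded to 4 decimal places: P(Pipeline overpressure) ≈ 0.0007.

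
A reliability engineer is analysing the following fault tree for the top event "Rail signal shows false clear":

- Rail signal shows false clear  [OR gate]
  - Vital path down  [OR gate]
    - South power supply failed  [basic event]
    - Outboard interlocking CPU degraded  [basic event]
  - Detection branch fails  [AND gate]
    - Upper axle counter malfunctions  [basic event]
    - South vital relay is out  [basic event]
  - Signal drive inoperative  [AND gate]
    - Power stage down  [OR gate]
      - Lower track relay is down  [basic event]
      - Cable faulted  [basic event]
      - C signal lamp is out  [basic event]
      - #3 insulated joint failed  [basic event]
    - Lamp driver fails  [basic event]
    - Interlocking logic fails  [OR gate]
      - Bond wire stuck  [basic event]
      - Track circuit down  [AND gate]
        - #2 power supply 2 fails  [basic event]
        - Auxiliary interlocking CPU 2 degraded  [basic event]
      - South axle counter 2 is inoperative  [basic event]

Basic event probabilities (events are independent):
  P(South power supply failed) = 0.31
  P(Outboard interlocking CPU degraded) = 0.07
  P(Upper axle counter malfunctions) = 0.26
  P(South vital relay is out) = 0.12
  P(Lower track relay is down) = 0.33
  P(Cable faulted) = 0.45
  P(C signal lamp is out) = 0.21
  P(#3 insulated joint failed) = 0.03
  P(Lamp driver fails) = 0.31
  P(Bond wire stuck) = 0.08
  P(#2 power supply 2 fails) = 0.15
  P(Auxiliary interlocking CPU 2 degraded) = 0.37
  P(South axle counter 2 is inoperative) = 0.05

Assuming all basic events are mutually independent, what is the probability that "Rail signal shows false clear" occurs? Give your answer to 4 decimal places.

P(Vital path down) [OR] = 1 − (1−0.31) × (1−0.07) = 0.358300
P(Detection branch fails) [AND] = 0.26 × 0.12 = 0.031200
P(Power stage down) [OR] = 1 − (1−0.33) × (1−0.45) × (1−0.21) × (1−0.03) = 0.717618
P(Track circuit down) [AND] = 0.15 × 0.37 = 0.055500
P(Interlocking logic fails) [OR] = 1 − (1−0.08) × (1−0.055500) × (1−0.05) = 0.174507
P(Signal drive inoperative) [AND] = 0.717618 × 0.31 × 0.174507 = 0.038821
P(Rail signal shows false clear) [OR] = 1 − (1−0.358300) × (1−0.031200) × (1−0.038821) = 0.402455
Rounded to 4 decimal places: P(Rail signal shows false clear) ≈ 0.4025.

0.4025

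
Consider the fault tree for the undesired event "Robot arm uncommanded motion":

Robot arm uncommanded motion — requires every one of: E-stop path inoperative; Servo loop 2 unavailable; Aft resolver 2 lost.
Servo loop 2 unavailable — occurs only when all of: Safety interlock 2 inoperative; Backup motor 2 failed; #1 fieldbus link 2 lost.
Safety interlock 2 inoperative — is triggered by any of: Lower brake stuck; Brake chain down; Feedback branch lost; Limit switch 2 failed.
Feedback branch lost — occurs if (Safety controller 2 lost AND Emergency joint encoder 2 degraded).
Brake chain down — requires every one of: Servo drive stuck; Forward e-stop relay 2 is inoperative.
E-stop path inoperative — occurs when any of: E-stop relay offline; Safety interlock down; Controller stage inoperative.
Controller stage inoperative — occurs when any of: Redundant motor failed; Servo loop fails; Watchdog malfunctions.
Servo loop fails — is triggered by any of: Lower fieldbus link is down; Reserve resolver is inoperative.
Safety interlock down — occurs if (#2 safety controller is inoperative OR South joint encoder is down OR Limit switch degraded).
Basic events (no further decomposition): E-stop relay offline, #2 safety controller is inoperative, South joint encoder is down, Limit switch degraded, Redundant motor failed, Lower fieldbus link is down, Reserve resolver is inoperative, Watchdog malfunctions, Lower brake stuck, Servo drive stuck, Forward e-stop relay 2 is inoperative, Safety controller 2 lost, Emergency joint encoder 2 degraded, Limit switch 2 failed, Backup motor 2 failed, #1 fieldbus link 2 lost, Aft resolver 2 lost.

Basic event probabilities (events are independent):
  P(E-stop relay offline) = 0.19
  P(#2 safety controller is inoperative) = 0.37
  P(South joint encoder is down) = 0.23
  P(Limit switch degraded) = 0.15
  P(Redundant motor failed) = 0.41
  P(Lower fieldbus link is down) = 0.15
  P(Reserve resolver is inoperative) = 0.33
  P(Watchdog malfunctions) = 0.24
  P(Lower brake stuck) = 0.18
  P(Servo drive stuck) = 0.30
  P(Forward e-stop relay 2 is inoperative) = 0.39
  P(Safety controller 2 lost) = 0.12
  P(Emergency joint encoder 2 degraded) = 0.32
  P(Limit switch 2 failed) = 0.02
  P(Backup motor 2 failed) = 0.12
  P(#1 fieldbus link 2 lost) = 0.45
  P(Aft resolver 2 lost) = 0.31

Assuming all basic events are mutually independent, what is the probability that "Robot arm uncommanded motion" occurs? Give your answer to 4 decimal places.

0.0049

P(Safety interlock down) [OR] = 1 − (1−0.37) × (1−0.23) × (1−0.15) = 0.587665
P(Servo loop fails) [OR] = 1 − (1−0.15) × (1−0.33) = 0.430500
P(Controller stage inoperative) [OR] = 1 − (1−0.41) × (1−0.430500) × (1−0.24) = 0.744636
P(E-stop path inoperative) [OR] = 1 − (1−0.19) × (1−0.587665) × (1−0.744636) = 0.914711
P(Brake chain down) [AND] = 0.30 × 0.39 = 0.117000
P(Feedback branch lost) [AND] = 0.12 × 0.32 = 0.038400
P(Safety interlock 2 inoperative) [OR] = 1 − (1−0.18) × (1−0.117000) × (1−0.038400) × (1−0.02) = 0.317669
P(Servo loop 2 unavailable) [AND] = 0.317669 × 0.12 × 0.45 = 0.017154
P(Robot arm uncommanded motion) [AND] = 0.914711 × 0.017154 × 0.31 = 0.004864
Rounded to 4 decimal places: P(Robot arm uncommanded motion) ≈ 0.0049.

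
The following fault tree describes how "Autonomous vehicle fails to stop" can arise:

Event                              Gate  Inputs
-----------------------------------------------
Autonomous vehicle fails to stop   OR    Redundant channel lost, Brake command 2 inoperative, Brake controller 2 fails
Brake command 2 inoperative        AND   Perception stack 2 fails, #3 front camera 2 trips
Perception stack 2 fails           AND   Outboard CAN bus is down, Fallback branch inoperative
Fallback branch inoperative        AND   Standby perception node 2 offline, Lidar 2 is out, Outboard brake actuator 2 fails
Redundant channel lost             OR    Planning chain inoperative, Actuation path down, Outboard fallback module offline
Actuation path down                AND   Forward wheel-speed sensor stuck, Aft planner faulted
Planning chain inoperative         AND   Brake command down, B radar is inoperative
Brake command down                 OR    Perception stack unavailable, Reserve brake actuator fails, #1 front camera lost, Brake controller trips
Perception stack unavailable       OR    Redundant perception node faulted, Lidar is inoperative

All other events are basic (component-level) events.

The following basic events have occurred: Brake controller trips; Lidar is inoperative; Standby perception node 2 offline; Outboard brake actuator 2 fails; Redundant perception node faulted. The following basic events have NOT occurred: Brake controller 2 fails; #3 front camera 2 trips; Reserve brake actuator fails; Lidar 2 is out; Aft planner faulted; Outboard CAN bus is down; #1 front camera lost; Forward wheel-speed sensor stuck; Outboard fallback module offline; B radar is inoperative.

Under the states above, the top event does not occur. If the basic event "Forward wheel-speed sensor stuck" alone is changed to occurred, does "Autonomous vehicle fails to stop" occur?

Counterfactual: set "Forward wheel-speed sensor stuck" to occurred.
Perception stack unavailable [OR]: Redundant perception node faulted=occurs, Lidar is inoperative=occurs → at least one input occurs → occurs.
Brake command down [OR]: Perception stack unavailable=occurs, Reserve brake actuator fails=not, #1 front camera lost=not, Brake controller trips=occurs → at least one input occurs → occurs.
Planning chain inoperative [AND]: Brake command down=occurs, B radar is inoperative=not → not all inputs occur → does not occur.
Actuation path down [AND]: Forward wheel-speed sensor stuck=occurs, Aft planner faulted=not → not all inputs occur → does not occur.
Redundant channel lost [OR]: Planning chain inoperative=not, Actuation path down=not, Outboard fallback module offline=not → no input occurs → does not occur.
Fallback branch inoperative [AND]: Standby perception node 2 offline=occurs, Lidar 2 is out=not, Outboard brake actuator 2 fails=occurs → not all inputs occur → does not occur.
Perception stack 2 fails [AND]: Outboard CAN bus is down=not, Fallback branch inoperative=not → not all inputs occur → does not occur.
Brake command 2 inoperative [AND]: Perception stack 2 fails=not, #3 front camera 2 trips=not → not all inputs occur → does not occur.
Autonomous vehicle fails to stop [OR]: Redundant channel lost=not, Brake command 2 inoperative=not, Brake controller 2 fails=not → no input occurs → does not occur.

No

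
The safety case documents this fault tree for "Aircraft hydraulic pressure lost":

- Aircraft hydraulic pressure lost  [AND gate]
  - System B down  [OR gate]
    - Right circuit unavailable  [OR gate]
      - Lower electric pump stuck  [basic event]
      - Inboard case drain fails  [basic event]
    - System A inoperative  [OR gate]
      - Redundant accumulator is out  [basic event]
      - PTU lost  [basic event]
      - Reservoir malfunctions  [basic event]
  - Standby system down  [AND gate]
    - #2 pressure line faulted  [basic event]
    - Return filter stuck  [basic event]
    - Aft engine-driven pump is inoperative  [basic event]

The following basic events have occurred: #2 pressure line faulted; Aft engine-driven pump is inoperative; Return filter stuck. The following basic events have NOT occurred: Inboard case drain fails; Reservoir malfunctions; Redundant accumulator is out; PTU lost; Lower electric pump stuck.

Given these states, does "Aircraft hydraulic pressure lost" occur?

No

Right circuit unavailable [OR]: Lower electric pump stuck=not, Inboard case drain fails=not → no input occurs → does not occur.
System A inoperative [OR]: Redundant accumulator is out=not, PTU lost=not, Reservoir malfunctions=not → no input occurs → does not occur.
System B down [OR]: Right circuit unavailable=not, System A inoperative=not → no input occurs → does not occur.
Standby system down [AND]: #2 pressure line faulted=occurs, Return filter stuck=occurs, Aft engine-driven pump is inoperative=occurs → all inputs occur → occurs.
Aircraft hydraulic pressure lost [AND]: System B down=not, Standby system down=occurs → not all inputs occur → does not occur.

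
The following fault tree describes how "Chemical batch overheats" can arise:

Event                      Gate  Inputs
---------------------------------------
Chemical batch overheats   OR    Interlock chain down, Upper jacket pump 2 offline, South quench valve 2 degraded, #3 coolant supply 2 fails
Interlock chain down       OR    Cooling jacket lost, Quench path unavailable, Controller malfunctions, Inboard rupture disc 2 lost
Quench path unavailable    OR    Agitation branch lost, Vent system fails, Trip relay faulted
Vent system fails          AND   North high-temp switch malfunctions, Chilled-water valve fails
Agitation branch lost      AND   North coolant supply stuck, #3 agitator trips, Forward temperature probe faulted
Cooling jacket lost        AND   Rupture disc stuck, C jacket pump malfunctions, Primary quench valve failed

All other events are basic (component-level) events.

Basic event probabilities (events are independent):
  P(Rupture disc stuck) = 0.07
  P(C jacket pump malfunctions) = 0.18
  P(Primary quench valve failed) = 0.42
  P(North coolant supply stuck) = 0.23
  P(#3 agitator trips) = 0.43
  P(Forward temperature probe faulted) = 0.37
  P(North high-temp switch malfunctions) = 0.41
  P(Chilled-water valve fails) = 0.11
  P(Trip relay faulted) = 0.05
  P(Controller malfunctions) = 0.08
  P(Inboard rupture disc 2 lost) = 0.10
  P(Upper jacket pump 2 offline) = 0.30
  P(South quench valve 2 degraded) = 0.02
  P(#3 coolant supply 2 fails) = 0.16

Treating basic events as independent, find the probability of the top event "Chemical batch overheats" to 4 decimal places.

P(Cooling jacket lost) [AND] = 0.07 × 0.18 × 0.42 = 0.005292
P(Agitation branch lost) [AND] = 0.23 × 0.43 × 0.37 = 0.036593
P(Vent system fails) [AND] = 0.41 × 0.11 = 0.045100
P(Quench path unavailable) [OR] = 1 − (1−0.036593) × (1−0.045100) × (1−0.05) = 0.126041
P(Interlock chain down) [OR] = 1 − (1−0.005292) × (1−0.126041) × (1−0.08) × (1−0.10) = 0.280191
P(Chemical batch overheats) [OR] = 1 − (1−0.280191) × (1−0.30) × (1−0.02) × (1−0.16) = 0.585217
Rounded to 4 decimal places: P(Chemical batch overheats) ≈ 0.5852.

0.5852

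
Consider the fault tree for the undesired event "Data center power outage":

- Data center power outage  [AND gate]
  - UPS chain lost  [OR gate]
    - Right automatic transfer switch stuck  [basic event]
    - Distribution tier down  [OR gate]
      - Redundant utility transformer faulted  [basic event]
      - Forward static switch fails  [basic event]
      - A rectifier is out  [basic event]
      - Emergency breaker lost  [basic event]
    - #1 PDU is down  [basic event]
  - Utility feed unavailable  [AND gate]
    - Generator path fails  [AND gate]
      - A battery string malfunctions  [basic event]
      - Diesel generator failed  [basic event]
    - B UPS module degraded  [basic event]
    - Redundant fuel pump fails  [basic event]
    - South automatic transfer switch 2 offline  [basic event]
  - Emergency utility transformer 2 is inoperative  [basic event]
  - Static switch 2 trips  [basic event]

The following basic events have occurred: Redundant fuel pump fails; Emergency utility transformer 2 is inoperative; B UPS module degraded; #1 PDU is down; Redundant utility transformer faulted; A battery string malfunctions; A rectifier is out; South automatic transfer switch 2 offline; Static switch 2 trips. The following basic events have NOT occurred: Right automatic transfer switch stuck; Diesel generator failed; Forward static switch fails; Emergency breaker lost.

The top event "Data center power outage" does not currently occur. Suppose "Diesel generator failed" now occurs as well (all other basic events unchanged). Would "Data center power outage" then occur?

Counterfactual: set "Diesel generator failed" to occurred.
Distribution tier down [OR]: Redundant utility transformer faulted=occurs, Forward static switch fails=not, A rectifier is out=occurs, Emergency breaker lost=not → at least one input occurs → occurs.
UPS chain lost [OR]: Right automatic transfer switch stuck=not, Distribution tier down=occurs, #1 PDU is down=occurs → at least one input occurs → occurs.
Generator path fails [AND]: A battery string malfunctions=occurs, Diesel generator failed=occurs → all inputs occur → occurs.
Utility feed unavailable [AND]: Generator path fails=occurs, B UPS module degraded=occurs, Redundant fuel pump fails=occurs, South automatic transfer switch 2 offline=occurs → all inputs occur → occurs.
Data center power outage [AND]: UPS chain lost=occurs, Utility feed unavailable=occurs, Emergency utility transformer 2 is inoperative=occurs, Static switch 2 trips=occurs → all inputs occur → occurs.

Yes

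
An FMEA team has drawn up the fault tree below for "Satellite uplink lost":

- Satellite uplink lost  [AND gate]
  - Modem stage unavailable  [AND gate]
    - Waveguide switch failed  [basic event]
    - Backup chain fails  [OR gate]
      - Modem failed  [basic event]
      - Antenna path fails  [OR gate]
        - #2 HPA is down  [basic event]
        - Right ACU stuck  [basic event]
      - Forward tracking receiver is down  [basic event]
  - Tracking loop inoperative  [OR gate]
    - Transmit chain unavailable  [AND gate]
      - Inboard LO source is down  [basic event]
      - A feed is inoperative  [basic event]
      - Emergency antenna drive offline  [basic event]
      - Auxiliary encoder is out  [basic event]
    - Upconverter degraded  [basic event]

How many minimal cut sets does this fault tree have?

Antenna path fails [OR]: union of children's cut sets → 2 cut set(s).
Backup chain fails [OR]: union of children's cut sets → 4 cut set(s).
Modem stage unavailable [AND]: one cut set from each child combined → 1 × 4 = 4 cut set(s).
Transmit chain unavailable [AND]: one cut set from each child combined → 1 × 1 × 1 × 1 = 1 cut set(s).
Tracking loop inoperative [OR]: union of children's cut sets → 2 cut set(s).
Satellite uplink lost [AND]: one cut set from each child combined → 4 × 2 = 8 cut set(s).
Minimal cut sets: {A feed is inoperative, Auxiliary encoder is out, Emergency antenna drive offline, Inboard LO source is down, Modem failed, Waveguide switch failed}; {Modem failed, Upconverter degraded, Waveguide switch failed}; {#2 HPA is down, A feed is inoperative, Auxiliary encoder is out, Emergency antenna drive offline, Inboard LO source is down, Waveguide switch failed}; {#2 HPA is down, Upconverter degraded, Waveguide switch failed}; {A feed is inoperative, Auxiliary encoder is out, Emergency antenna drive offline, Inboard LO source is down, Right ACU stuck, Waveguide switch failed}; {Right ACU stuck, Upconverter degraded, Waveguide switch failed}; {A feed is inoperative, Auxiliary encoder is out, Emergency antenna drive offline, Forward tracking receiver is down, Inboard LO source is down, Waveguide switch failed}; {Forward tracking receiver is down, Upconverter degraded, Waveguide switch failed}.

8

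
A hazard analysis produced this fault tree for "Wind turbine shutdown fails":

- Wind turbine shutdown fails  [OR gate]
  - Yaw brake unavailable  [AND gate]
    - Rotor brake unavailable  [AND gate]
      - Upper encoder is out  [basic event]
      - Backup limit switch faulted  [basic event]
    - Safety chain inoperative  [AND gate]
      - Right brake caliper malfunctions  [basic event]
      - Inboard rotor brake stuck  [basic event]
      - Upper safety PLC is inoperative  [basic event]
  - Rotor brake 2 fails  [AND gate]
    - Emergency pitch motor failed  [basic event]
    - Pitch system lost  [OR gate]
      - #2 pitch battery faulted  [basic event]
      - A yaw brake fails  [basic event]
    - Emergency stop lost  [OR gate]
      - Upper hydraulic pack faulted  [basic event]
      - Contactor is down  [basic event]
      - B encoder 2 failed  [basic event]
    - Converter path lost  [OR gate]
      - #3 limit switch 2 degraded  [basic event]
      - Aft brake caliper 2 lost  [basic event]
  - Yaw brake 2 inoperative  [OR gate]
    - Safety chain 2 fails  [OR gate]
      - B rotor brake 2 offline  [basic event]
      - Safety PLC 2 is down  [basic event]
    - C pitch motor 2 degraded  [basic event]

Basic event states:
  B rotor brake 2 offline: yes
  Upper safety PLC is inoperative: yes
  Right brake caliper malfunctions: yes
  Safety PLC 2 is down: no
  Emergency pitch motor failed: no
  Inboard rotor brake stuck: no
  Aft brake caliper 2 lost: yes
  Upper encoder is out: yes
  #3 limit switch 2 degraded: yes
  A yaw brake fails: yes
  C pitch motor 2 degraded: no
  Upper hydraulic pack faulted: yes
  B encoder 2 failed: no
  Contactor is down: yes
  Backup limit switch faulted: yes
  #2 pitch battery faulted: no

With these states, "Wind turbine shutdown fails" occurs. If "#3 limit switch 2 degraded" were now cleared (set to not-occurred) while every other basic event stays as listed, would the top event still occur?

Yes

Counterfactual: set "#3 limit switch 2 degraded" to not occurred.
Rotor brake unavailable [AND]: Upper encoder is out=occurs, Backup limit switch faulted=occurs → all inputs occur → occurs.
Safety chain inoperative [AND]: Right brake caliper malfunctions=occurs, Inboard rotor brake stuck=not, Upper safety PLC is inoperative=occurs → not all inputs occur → does not occur.
Yaw brake unavailable [AND]: Rotor brake unavailable=occurs, Safety chain inoperative=not → not all inputs occur → does not occur.
Pitch system lost [OR]: #2 pitch battery faulted=not, A yaw brake fails=occurs → at least one input occurs → occurs.
Emergency stop lost [OR]: Upper hydraulic pack faulted=occurs, Contactor is down=occurs, B encoder 2 failed=not → at least one input occurs → occurs.
Converter path lost [OR]: #3 limit switch 2 degraded=not, Aft brake caliper 2 lost=occurs → at least one input occurs → occurs.
Rotor brake 2 fails [AND]: Emergency pitch motor failed=not, Pitch system lost=occurs, Emergency stop lost=occurs, Converter path lost=occurs → not all inputs occur → does not occur.
Safety chain 2 fails [OR]: B rotor brake 2 offline=occurs, Safety PLC 2 is down=not → at least one input occurs → occurs.
Yaw brake 2 inoperative [OR]: Safety chain 2 fails=occurs, C pitch motor 2 degraded=not → at least one input occurs → occurs.
Wind turbine shutdown fails [OR]: Yaw brake unavailable=not, Rotor brake 2 fails=not, Yaw brake 2 inoperative=occurs → at least one input occurs → occurs.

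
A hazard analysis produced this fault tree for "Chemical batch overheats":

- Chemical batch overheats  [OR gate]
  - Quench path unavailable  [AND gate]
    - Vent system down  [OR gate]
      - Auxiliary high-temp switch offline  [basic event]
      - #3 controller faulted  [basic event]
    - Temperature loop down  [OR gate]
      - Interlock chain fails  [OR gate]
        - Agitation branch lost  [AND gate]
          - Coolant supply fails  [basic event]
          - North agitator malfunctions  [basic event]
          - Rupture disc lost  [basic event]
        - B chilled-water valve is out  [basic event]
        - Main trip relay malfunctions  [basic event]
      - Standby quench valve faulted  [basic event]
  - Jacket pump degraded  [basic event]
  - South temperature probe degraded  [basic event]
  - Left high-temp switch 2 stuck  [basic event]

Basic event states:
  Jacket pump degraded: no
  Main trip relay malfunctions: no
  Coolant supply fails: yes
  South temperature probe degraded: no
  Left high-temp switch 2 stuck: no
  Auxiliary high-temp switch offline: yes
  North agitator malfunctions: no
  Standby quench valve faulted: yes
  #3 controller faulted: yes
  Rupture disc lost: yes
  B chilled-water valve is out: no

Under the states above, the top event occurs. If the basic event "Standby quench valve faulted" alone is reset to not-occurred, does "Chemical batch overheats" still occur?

No

Counterfactual: set "Standby quench valve faulted" to not occurred.
Vent system down [OR]: Auxiliary high-temp switch offline=occurs, #3 controller faulted=occurs → at least one input occurs → occurs.
Agitation branch lost [AND]: Coolant supply fails=occurs, North agitator malfunctions=not, Rupture disc lost=occurs → not all inputs occur → does not occur.
Interlock chain fails [OR]: Agitation branch lost=not, B chilled-water valve is out=not, Main trip relay malfunctions=not → no input occurs → does not occur.
Temperature loop down [OR]: Interlock chain fails=not, Standby quench valve faulted=not → no input occurs → does not occur.
Quench path unavailable [AND]: Vent system down=occurs, Temperature loop down=not → not all inputs occur → does not occur.
Chemical batch overheats [OR]: Quench path unavailable=not, Jacket pump degraded=not, South temperature probe degraded=not, Left high-temp switch 2 stuck=not → no input occurs → does not occur.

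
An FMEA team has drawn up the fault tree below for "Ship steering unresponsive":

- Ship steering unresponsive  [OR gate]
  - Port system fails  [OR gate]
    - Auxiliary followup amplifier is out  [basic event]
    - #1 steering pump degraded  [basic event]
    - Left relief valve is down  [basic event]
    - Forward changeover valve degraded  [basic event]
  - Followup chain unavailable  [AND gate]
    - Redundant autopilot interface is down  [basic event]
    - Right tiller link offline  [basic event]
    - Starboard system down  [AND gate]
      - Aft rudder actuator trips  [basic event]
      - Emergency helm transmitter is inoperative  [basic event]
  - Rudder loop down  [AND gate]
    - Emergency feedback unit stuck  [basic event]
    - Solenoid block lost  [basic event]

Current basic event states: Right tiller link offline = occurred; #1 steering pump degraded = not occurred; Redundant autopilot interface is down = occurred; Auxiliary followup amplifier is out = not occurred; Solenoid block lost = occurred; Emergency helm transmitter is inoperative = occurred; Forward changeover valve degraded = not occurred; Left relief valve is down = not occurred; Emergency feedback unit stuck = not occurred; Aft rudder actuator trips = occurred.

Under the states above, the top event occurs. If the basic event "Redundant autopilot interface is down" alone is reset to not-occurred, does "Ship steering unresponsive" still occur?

Counterfactual: set "Redundant autopilot interface is down" to not occurred.
Port system fails [OR]: Auxiliary followup amplifier is out=not, #1 steering pump degraded=not, Left relief valve is down=not, Forward changeover valve degraded=not → no input occurs → does not occur.
Starboard system down [AND]: Aft rudder actuator trips=occurs, Emergency helm transmitter is inoperative=occurs → all inputs occur → occurs.
Followup chain unavailable [AND]: Redundant autopilot interface is down=not, Right tiller link offline=occurs, Starboard system down=occurs → not all inputs occur → does not occur.
Rudder loop down [AND]: Emergency feedback unit stuck=not, Solenoid block lost=occurs → not all inputs occur → does not occur.
Ship steering unresponsive [OR]: Port system fails=not, Followup chain unavailable=not, Rudder loop down=not → no input occurs → does not occur.

No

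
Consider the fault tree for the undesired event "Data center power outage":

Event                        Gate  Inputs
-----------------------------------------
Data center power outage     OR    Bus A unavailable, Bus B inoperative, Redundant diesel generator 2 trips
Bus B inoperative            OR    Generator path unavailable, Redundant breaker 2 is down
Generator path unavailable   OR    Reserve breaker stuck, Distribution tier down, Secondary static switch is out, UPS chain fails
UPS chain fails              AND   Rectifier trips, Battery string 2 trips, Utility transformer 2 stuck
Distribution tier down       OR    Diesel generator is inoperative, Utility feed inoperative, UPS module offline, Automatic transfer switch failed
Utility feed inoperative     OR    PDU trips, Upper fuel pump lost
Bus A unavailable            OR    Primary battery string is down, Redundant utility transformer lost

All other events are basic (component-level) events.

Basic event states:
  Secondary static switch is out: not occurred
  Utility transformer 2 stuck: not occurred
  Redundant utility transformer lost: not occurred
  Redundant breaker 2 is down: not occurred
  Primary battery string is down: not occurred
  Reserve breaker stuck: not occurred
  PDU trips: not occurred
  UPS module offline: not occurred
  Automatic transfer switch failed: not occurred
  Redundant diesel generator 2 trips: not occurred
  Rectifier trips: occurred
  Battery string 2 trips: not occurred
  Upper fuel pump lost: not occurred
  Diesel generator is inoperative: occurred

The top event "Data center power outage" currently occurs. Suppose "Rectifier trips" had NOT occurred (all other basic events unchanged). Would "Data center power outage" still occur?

Counterfactual: set "Rectifier trips" to not occurred.
Bus A unavailable [OR]: Primary battery string is down=not, Redundant utility transformer lost=not → no input occurs → does not occur.
Utility feed inoperative [OR]: PDU trips=not, Upper fuel pump lost=not → no input occurs → does not occur.
Distribution tier down [OR]: Diesel generator is inoperative=occurs, Utility feed inoperative=not, UPS module offline=not, Automatic transfer switch failed=not → at least one input occurs → occurs.
UPS chain fails [AND]: Rectifier trips=not, Battery string 2 trips=not, Utility transformer 2 stuck=not → not all inputs occur → does not occur.
Generator path unavailable [OR]: Reserve breaker stuck=not, Distribution tier down=occurs, Secondary static switch is out=not, UPS chain fails=not → at least one input occurs → occurs.
Bus B inoperative [OR]: Generator path unavailable=occurs, Redundant breaker 2 is down=not → at least one input occurs → occurs.
Data center power outage [OR]: Bus A unavailable=not, Bus B inoperative=occurs, Redundant diesel generator 2 trips=not → at least one input occurs → occurs.

Yes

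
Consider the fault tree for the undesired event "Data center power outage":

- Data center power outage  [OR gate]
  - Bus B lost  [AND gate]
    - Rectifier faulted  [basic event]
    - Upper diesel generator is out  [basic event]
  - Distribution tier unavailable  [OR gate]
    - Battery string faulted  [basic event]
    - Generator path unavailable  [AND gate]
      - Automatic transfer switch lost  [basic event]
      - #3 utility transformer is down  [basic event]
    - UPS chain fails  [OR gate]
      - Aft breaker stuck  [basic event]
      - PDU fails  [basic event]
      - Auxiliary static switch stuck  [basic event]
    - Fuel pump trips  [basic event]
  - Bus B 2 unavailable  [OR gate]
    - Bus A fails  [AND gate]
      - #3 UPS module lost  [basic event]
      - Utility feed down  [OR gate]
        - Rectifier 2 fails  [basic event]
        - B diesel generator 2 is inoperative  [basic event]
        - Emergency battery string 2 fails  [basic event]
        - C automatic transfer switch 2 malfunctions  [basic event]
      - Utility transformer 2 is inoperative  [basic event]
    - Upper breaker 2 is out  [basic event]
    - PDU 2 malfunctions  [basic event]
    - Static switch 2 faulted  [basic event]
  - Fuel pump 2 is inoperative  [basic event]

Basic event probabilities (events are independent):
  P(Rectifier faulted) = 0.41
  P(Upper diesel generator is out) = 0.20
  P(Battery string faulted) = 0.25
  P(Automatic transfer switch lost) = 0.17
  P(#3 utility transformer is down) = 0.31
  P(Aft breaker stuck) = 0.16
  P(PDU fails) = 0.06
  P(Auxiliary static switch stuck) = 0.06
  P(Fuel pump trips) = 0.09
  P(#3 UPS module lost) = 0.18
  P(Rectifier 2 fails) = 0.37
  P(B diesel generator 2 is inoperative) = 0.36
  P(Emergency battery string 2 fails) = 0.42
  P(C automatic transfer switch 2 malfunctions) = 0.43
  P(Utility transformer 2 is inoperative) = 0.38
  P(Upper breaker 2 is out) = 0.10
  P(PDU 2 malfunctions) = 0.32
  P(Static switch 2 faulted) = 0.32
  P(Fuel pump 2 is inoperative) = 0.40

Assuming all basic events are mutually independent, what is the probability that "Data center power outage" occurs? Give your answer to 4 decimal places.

0.8965

P(Bus B lost) [AND] = 0.41 × 0.20 = 0.082000
P(Generator path unavailable) [AND] = 0.17 × 0.31 = 0.052700
P(UPS chain fails) [OR] = 1 − (1−0.16) × (1−0.06) × (1−0.06) = 0.257776
P(Distribution tier unavailable) [OR] = 1 − (1−0.25) × (1−0.052700) × (1−0.257776) × (1−0.09) = 0.520128
P(Utility feed down) [OR] = 1 − (1−0.37) × (1−0.36) × (1−0.42) × (1−0.43) = 0.866702
P(Bus A fails) [AND] = 0.18 × 0.866702 × 0.38 = 0.059282
P(Bus B 2 unavailable) [OR] = 1 − (1−0.059282) × (1−0.10) × (1−0.32) × (1−0.32) = 0.608511
P(Data center power outage) [OR] = 1 − (1−0.082000) × (1−0.520128) × (1−0.608511) × (1−0.40) = 0.896524
Rounded to 4 decimal places: P(Data center power outage) ≈ 0.8965.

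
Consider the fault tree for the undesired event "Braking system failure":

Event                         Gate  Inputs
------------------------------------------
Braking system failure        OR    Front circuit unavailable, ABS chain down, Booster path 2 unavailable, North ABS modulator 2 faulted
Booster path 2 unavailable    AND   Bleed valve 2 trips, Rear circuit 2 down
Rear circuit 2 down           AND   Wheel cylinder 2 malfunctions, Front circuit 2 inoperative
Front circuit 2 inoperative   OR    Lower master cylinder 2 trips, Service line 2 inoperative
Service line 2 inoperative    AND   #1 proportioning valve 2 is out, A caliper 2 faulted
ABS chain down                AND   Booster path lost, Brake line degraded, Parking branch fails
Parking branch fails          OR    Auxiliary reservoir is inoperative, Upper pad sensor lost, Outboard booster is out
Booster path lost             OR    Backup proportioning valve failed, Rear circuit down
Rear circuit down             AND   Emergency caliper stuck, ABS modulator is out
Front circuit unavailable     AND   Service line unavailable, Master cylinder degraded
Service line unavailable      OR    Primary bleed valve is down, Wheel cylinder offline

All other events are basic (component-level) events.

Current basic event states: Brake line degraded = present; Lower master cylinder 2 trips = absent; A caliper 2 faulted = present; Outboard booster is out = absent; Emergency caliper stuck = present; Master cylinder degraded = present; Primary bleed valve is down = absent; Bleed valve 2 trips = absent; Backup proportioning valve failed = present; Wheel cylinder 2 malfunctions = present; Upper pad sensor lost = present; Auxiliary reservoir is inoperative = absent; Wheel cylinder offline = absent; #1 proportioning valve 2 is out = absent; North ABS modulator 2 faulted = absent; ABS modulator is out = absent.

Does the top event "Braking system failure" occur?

Service line unavailable [OR]: Primary bleed valve is down=not, Wheel cylinder offline=not → no input occurs → does not occur.
Front circuit unavailable [AND]: Service line unavailable=not, Master cylinder degraded=occurs → not all inputs occur → does not occur.
Rear circuit down [AND]: Emergency caliper stuck=occurs, ABS modulator is out=not → not all inputs occur → does not occur.
Booster path lost [OR]: Backup proportioning valve failed=occurs, Rear circuit down=not → at least one input occurs → occurs.
Parking branch fails [OR]: Auxiliary reservoir is inoperative=not, Upper pad sensor lost=occurs, Outboard booster is out=not → at least one input occurs → occurs.
ABS chain down [AND]: Booster path lost=occurs, Brake line degraded=occurs, Parking branch fails=occurs → all inputs occur → occurs.
Service line 2 inoperative [AND]: #1 proportioning valve 2 is out=not, A caliper 2 faulted=occurs → not all inputs occur → does not occur.
Front circuit 2 inoperative [OR]: Lower master cylinder 2 trips=not, Service line 2 inoperative=not → no input occurs → does not occur.
Rear circuit 2 down [AND]: Wheel cylinder 2 malfunctions=occurs, Front circuit 2 inoperative=not → not all inputs occur → does not occur.
Booster path 2 unavailable [AND]: Bleed valve 2 trips=not, Rear circuit 2 down=not → not all inputs occur → does not occur.
Braking system failure [OR]: Front circuit unavailable=not, ABS chain down=occurs, Booster path 2 unavailable=not, North ABS modulator 2 faulted=not → at least one input occurs → occurs.

Yes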